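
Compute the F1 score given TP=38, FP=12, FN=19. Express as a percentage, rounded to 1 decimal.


Precision = TP / (TP + FP) = 38 / 50 = 0.76
Recall = TP / (TP + FN) = 38 / 57 = 0.6667
F1 = 2 * P * R / (P + R)
= 2 * 0.76 * 0.6667 / (0.76 + 0.6667)
= 1.0133 / 1.4267
= 0.7103
As percentage: 71.0%

71.0


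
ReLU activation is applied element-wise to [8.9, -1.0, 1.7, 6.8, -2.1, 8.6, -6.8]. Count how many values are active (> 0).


ReLU(x) = max(0, x) for each element:
ReLU(8.9) = 8.9
ReLU(-1.0) = 0
ReLU(1.7) = 1.7
ReLU(6.8) = 6.8
ReLU(-2.1) = 0
ReLU(8.6) = 8.6
ReLU(-6.8) = 0
Active neurons (>0): 4

4


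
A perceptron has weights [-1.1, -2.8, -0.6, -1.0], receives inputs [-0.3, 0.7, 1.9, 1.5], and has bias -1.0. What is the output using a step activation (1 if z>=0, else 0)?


z = w . x + b
= -1.1*-0.3 + -2.8*0.7 + -0.6*1.9 + -1.0*1.5 + -1.0
= 0.33 + -1.96 + -1.14 + -1.5 + -1.0
= -4.27 + -1.0
= -5.27
Since z = -5.27 < 0, output = 0

0


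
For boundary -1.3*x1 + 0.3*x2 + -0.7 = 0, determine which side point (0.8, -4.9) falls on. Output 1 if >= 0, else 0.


Compute -1.3 * 0.8 + 0.3 * -4.9 + -0.7
= -1.04 + -1.47 + -0.7
= -3.21
Since -3.21 < 0, the point is on the negative side.

0


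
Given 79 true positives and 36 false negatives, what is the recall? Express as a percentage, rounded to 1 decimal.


Recall = TP / (TP + FN) * 100
= 79 / (79 + 36)
= 79 / 115
= 0.687
= 68.7%

68.7


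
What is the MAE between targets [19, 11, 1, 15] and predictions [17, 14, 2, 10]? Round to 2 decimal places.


Absolute errors: [2, 3, 1, 5]
Sum of absolute errors = 11
MAE = 11 / 4 = 2.75

2.75


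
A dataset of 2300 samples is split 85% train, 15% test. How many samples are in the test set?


Train samples = 2300 * 85% = 1955
Test samples = 2300 - 1955
= 345

345


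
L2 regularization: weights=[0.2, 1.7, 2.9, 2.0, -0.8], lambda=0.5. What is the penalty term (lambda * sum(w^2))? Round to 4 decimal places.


Squaring each weight:
0.2^2 = 0.04
1.7^2 = 2.89
2.9^2 = 8.41
2.0^2 = 4.0
(-0.8)^2 = 0.64
Sum of squares = 15.98
Penalty = 0.5 * 15.98 = 7.9900

7.9900


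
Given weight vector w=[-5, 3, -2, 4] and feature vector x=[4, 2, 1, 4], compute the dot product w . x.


Element-wise products:
-5 * 4 = -20
3 * 2 = 6
-2 * 1 = -2
4 * 4 = 16
Sum = -20 + 6 + -2 + 16
= 0

0


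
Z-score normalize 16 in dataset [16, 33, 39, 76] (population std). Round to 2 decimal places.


Mean = (16 + 33 + 39 + 76) / 4 = 41.0
Variance = sum((x_i - mean)^2) / n = 479.5
Std = sqrt(479.5) = 21.8975
Z = (x - mean) / std
= (16 - 41.0) / 21.8975
= -25.0 / 21.8975
= -1.14

-1.14


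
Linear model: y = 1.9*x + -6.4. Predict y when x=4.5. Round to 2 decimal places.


y = 1.9 * 4.5 + (-6.4)
= 8.55 + (-6.4)
= 2.15

2.15


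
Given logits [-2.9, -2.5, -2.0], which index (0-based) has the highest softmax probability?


Softmax is a monotonic transformation, so it preserves the argmax.
We need to find the index of the maximum logit.
Index 0: -2.9
Index 1: -2.5
Index 2: -2.0
Maximum logit = -2.0 at index 2

2


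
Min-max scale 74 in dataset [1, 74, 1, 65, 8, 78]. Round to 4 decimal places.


Min = 1, Max = 78
Range = 78 - 1 = 77
Scaled = (x - min) / (max - min)
= (74 - 1) / 77
= 73 / 77
= 0.9481

0.9481


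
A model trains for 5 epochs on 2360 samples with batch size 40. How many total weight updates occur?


Iterations per epoch = 2360 / 40 = 59
Total updates = iterations_per_epoch * epochs
= 59 * 5
= 295

295


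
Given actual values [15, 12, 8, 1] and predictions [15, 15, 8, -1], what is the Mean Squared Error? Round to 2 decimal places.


Differences: [0, -3, 0, 2]
Squared errors: [0, 9, 0, 4]
Sum of squared errors = 13
MSE = 13 / 4 = 3.25

3.25


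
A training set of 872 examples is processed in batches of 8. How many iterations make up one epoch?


Iterations per epoch = dataset_size / batch_size
= 872 / 8
= 109

109


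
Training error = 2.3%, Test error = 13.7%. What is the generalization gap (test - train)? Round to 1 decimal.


Generalization gap = test_error - train_error
= 13.7 - 2.3
= 11.4%
A large gap suggests overfitting.

11.4


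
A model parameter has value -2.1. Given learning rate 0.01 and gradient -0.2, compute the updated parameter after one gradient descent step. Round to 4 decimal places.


w_new = w_old - lr * gradient
= -2.1 - 0.01 * -0.2
= -2.1 - (-0.002)
= -2.0980

-2.0980


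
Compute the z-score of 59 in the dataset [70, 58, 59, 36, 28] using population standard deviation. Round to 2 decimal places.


Mean = (70 + 58 + 59 + 36 + 28) / 5 = 50.2
Variance = sum((x_i - mean)^2) / n = 244.96
Std = sqrt(244.96) = 15.6512
Z = (x - mean) / std
= (59 - 50.2) / 15.6512
= 8.8 / 15.6512
= 0.56

0.56


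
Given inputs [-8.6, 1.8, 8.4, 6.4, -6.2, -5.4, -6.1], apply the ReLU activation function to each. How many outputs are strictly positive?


ReLU(x) = max(0, x) for each element:
ReLU(-8.6) = 0
ReLU(1.8) = 1.8
ReLU(8.4) = 8.4
ReLU(6.4) = 6.4
ReLU(-6.2) = 0
ReLU(-5.4) = 0
ReLU(-6.1) = 0
Active neurons (>0): 3

3


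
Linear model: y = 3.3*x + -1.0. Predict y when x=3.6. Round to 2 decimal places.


y = 3.3 * 3.6 + (-1.0)
= 11.88 + (-1.0)
= 10.88

10.88


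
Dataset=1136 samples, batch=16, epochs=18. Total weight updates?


Iterations per epoch = 1136 / 16 = 71
Total updates = iterations_per_epoch * epochs
= 71 * 18
= 1278

1278


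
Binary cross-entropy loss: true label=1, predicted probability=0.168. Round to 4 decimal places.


For y=1: Loss = -log(p)
= -log(0.168)
= -(-1.7838)
= 1.7838

1.7838


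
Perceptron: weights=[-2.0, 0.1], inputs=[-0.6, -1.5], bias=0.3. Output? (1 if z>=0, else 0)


z = w . x + b
= -2.0*-0.6 + 0.1*-1.5 + 0.3
= 1.2 + -0.15 + 0.3
= 1.05 + 0.3
= 1.35
Since z = 1.35 >= 0, output = 1

1


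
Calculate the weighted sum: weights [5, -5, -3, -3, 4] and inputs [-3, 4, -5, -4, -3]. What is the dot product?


Element-wise products:
5 * -3 = -15
-5 * 4 = -20
-3 * -5 = 15
-3 * -4 = 12
4 * -3 = -12
Sum = -15 + -20 + 15 + 12 + -12
= -20

-20


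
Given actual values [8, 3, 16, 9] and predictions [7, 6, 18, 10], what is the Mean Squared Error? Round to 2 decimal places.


Differences: [1, -3, -2, -1]
Squared errors: [1, 9, 4, 1]
Sum of squared errors = 15
MSE = 15 / 4 = 3.75

3.75


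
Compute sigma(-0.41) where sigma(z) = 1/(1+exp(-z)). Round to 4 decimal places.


sigmoid(z) = 1 / (1 + exp(-z))
exp(-(-0.41)) = exp(0.41) = 1.5068
1 + 1.5068 = 2.5068
1 / 2.5068 = 0.3989

0.3989


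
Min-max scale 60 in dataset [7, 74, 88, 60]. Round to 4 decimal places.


Min = 7, Max = 88
Range = 88 - 7 = 81
Scaled = (x - min) / (max - min)
= (60 - 7) / 81
= 53 / 81
= 0.6543

0.6543


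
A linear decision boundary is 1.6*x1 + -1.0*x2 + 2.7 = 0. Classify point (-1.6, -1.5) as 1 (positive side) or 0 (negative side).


Compute 1.6 * -1.6 + -1.0 * -1.5 + 2.7
= -2.56 + 1.5 + 2.7
= 1.64
Since 1.64 >= 0, the point is on the positive side.

1


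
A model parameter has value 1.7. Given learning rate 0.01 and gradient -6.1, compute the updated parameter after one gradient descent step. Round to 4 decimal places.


w_new = w_old - lr * gradient
= 1.7 - 0.01 * -6.1
= 1.7 - (-0.061)
= 1.7610

1.7610


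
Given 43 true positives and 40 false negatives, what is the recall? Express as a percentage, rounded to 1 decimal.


Recall = TP / (TP + FN) * 100
= 43 / (43 + 40)
= 43 / 83
= 0.5181
= 51.8%

51.8


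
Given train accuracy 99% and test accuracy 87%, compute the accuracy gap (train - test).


Gap = train_accuracy - test_accuracy
= 99 - 87
= 12%
This gap suggests the model is overfitting.

12


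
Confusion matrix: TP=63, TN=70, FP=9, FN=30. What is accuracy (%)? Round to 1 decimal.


Accuracy = (TP + TN) / (TP + TN + FP + FN) * 100
= (63 + 70) / (63 + 70 + 9 + 30)
= 133 / 172
= 0.7733
= 77.3%

77.3


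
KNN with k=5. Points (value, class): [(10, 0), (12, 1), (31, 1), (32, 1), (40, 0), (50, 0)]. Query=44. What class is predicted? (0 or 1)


Distances from query 44:
Point 40 (class 0): distance = 4
Point 50 (class 0): distance = 6
Point 32 (class 1): distance = 12
Point 31 (class 1): distance = 13
Point 12 (class 1): distance = 32
K=5 nearest neighbors: classes = [0, 0, 1, 1, 1]
Votes for class 1: 3 / 5
Majority vote => class 1

1


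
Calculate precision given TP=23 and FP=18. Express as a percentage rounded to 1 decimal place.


Precision = TP / (TP + FP) * 100
= 23 / (23 + 18)
= 23 / 41
= 0.561
= 56.1%

56.1


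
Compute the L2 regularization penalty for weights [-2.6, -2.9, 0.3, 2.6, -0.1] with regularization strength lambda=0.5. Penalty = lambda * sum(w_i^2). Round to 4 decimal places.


Squaring each weight:
(-2.6)^2 = 6.76
(-2.9)^2 = 8.41
0.3^2 = 0.09
2.6^2 = 6.76
(-0.1)^2 = 0.01
Sum of squares = 22.03
Penalty = 0.5 * 22.03 = 11.0150

11.0150


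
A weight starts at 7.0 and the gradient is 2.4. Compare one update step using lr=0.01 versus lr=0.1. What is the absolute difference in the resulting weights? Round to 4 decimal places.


With lr=0.01: w_new = 7.0 - 0.01 * 2.4 = 6.976
With lr=0.1: w_new = 7.0 - 0.1 * 2.4 = 6.76
Absolute difference = |6.976 - 6.76|
= 0.2160

0.2160


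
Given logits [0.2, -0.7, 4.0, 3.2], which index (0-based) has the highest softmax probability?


Softmax is a monotonic transformation, so it preserves the argmax.
We need to find the index of the maximum logit.
Index 0: 0.2
Index 1: -0.7
Index 2: 4.0
Index 3: 3.2
Maximum logit = 4.0 at index 2

2


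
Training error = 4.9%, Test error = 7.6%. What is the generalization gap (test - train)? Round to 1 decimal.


Generalization gap = test_error - train_error
= 7.6 - 4.9
= 2.7%
A moderate gap.

2.7


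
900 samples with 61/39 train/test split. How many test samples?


Train samples = 900 * 61% = 549
Test samples = 900 - 549
= 351

351


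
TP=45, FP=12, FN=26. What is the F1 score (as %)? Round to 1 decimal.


Precision = TP / (TP + FP) = 45 / 57 = 0.7895
Recall = TP / (TP + FN) = 45 / 71 = 0.6338
F1 = 2 * P * R / (P + R)
= 2 * 0.7895 * 0.6338 / (0.7895 + 0.6338)
= 1.0007 / 1.4233
= 0.7031
As percentage: 70.3%

70.3


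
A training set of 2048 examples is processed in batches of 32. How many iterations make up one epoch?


Iterations per epoch = dataset_size / batch_size
= 2048 / 32
= 64

64


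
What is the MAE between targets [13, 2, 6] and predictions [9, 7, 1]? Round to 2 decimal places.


Absolute errors: [4, 5, 5]
Sum of absolute errors = 14
MAE = 14 / 3 = 4.67

4.67


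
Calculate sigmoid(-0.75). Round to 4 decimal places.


sigmoid(z) = 1 / (1 + exp(-z))
exp(-(-0.75)) = exp(0.75) = 2.117
1 + 2.117 = 3.117
1 / 3.117 = 0.3208

0.3208


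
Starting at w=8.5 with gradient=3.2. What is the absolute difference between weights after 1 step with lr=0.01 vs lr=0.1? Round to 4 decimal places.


With lr=0.01: w_new = 8.5 - 0.01 * 3.2 = 8.468
With lr=0.1: w_new = 8.5 - 0.1 * 3.2 = 8.18
Absolute difference = |8.468 - 8.18|
= 0.2880

0.2880


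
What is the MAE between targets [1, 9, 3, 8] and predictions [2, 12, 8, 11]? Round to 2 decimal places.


Absolute errors: [1, 3, 5, 3]
Sum of absolute errors = 12
MAE = 12 / 4 = 3.00

3.00


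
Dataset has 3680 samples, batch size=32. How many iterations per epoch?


Iterations per epoch = dataset_size / batch_size
= 3680 / 32
= 115

115


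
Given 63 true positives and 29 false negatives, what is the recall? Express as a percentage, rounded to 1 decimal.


Recall = TP / (TP + FN) * 100
= 63 / (63 + 29)
= 63 / 92
= 0.6848
= 68.5%

68.5


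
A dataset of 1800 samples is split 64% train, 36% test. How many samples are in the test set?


Train samples = 1800 * 64% = 1152
Test samples = 1800 - 1152
= 648

648


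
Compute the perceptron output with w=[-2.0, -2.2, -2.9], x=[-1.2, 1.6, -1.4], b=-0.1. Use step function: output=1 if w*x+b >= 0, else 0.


z = w . x + b
= -2.0*-1.2 + -2.2*1.6 + -2.9*-1.4 + -0.1
= 2.4 + -3.52 + 4.06 + -0.1
= 2.94 + -0.1
= 2.84
Since z = 2.84 >= 0, output = 1

1


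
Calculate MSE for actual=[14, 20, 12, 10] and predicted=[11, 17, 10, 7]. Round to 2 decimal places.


Differences: [3, 3, 2, 3]
Squared errors: [9, 9, 4, 9]
Sum of squared errors = 31
MSE = 31 / 4 = 7.75

7.75


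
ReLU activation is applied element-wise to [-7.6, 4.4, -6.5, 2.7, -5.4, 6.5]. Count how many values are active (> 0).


ReLU(x) = max(0, x) for each element:
ReLU(-7.6) = 0
ReLU(4.4) = 4.4
ReLU(-6.5) = 0
ReLU(2.7) = 2.7
ReLU(-5.4) = 0
ReLU(6.5) = 6.5
Active neurons (>0): 3

3


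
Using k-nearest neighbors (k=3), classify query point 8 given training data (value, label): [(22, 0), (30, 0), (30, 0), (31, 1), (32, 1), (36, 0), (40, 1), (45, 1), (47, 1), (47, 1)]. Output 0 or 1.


Distances from query 8:
Point 22 (class 0): distance = 14
Point 30 (class 0): distance = 22
Point 30 (class 0): distance = 22
K=3 nearest neighbors: classes = [0, 0, 0]
Votes for class 1: 0 / 3
Majority vote => class 0

0


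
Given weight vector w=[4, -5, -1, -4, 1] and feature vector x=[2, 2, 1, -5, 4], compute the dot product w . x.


Element-wise products:
4 * 2 = 8
-5 * 2 = -10
-1 * 1 = -1
-4 * -5 = 20
1 * 4 = 4
Sum = 8 + -10 + -1 + 20 + 4
= 21

21


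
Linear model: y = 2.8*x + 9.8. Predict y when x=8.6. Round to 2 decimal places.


y = 2.8 * 8.6 + (9.8)
= 24.08 + (9.8)
= 33.88

33.88


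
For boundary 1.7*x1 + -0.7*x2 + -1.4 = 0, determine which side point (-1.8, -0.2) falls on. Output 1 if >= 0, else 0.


Compute 1.7 * -1.8 + -0.7 * -0.2 + -1.4
= -3.06 + 0.14 + -1.4
= -4.32
Since -4.32 < 0, the point is on the negative side.

0


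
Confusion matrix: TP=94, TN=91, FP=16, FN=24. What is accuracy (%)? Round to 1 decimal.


Accuracy = (TP + TN) / (TP + TN + FP + FN) * 100
= (94 + 91) / (94 + 91 + 16 + 24)
= 185 / 225
= 0.8222
= 82.2%

82.2


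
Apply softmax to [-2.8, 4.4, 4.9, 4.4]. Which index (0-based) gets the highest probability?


Softmax is a monotonic transformation, so it preserves the argmax.
We need to find the index of the maximum logit.
Index 0: -2.8
Index 1: 4.4
Index 2: 4.9
Index 3: 4.4
Maximum logit = 4.9 at index 2

2


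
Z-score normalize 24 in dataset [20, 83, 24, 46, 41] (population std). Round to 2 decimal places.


Mean = (20 + 83 + 24 + 46 + 41) / 5 = 42.8
Variance = sum((x_i - mean)^2) / n = 500.56
Std = sqrt(500.56) = 22.3732
Z = (x - mean) / std
= (24 - 42.8) / 22.3732
= -18.8 / 22.3732
= -0.84

-0.84


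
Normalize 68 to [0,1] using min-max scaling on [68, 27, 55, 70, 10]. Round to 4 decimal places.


Min = 10, Max = 70
Range = 70 - 10 = 60
Scaled = (x - min) / (max - min)
= (68 - 10) / 60
= 58 / 60
= 0.9667

0.9667


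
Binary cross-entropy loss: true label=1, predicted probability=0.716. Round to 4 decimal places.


For y=1: Loss = -log(p)
= -log(0.716)
= -(-0.3341)
= 0.3341

0.3341


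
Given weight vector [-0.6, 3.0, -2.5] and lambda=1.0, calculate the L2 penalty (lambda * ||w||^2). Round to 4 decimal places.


Squaring each weight:
(-0.6)^2 = 0.36
3.0^2 = 9.0
(-2.5)^2 = 6.25
Sum of squares = 15.61
Penalty = 1.0 * 15.61 = 15.6100

15.6100


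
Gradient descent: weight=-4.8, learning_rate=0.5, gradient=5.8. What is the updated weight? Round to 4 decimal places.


w_new = w_old - lr * gradient
= -4.8 - 0.5 * 5.8
= -4.8 - (2.9)
= -7.7000

-7.7000


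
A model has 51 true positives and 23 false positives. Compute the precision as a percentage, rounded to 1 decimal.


Precision = TP / (TP + FP) * 100
= 51 / (51 + 23)
= 51 / 74
= 0.6892
= 68.9%

68.9


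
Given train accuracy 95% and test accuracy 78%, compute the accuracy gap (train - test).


Gap = train_accuracy - test_accuracy
= 95 - 78
= 17%
This gap suggests the model is overfitting.

17


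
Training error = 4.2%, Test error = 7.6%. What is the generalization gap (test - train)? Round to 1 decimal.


Generalization gap = test_error - train_error
= 7.6 - 4.2
= 3.4%
A moderate gap.

3.4


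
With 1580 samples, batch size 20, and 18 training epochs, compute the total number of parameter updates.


Iterations per epoch = 1580 / 20 = 79
Total updates = iterations_per_epoch * epochs
= 79 * 18
= 1422

1422


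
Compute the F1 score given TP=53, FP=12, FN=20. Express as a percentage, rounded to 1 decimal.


Precision = TP / (TP + FP) = 53 / 65 = 0.8154
Recall = TP / (TP + FN) = 53 / 73 = 0.726
F1 = 2 * P * R / (P + R)
= 2 * 0.8154 * 0.726 / (0.8154 + 0.726)
= 1.184 / 1.5414
= 0.7681
As percentage: 76.8%

76.8


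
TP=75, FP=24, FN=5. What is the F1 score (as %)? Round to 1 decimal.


Precision = TP / (TP + FP) = 75 / 99 = 0.7576
Recall = TP / (TP + FN) = 75 / 80 = 0.9375
F1 = 2 * P * R / (P + R)
= 2 * 0.7576 * 0.9375 / (0.7576 + 0.9375)
= 1.4205 / 1.6951
= 0.838
As percentage: 83.8%

83.8


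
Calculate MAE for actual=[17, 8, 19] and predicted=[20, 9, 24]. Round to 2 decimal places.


Absolute errors: [3, 1, 5]
Sum of absolute errors = 9
MAE = 9 / 3 = 3.00

3.00


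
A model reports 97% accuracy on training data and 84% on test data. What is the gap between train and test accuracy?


Gap = train_accuracy - test_accuracy
= 97 - 84
= 13%
This gap suggests the model is overfitting.

13


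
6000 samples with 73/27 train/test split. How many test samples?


Train samples = 6000 * 73% = 4380
Test samples = 6000 - 4380
= 1620

1620


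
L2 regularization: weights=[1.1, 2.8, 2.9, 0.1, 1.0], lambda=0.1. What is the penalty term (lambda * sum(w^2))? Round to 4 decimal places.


Squaring each weight:
1.1^2 = 1.21
2.8^2 = 7.84
2.9^2 = 8.41
0.1^2 = 0.01
1.0^2 = 1.0
Sum of squares = 18.47
Penalty = 0.1 * 18.47 = 1.8470

1.8470


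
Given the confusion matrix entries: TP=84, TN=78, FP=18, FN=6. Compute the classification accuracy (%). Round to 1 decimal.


Accuracy = (TP + TN) / (TP + TN + FP + FN) * 100
= (84 + 78) / (84 + 78 + 18 + 6)
= 162 / 186
= 0.871
= 87.1%

87.1


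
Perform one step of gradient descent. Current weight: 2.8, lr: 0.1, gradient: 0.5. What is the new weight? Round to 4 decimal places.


w_new = w_old - lr * gradient
= 2.8 - 0.1 * 0.5
= 2.8 - (0.05)
= 2.7500

2.7500


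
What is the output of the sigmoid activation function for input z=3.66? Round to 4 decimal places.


sigmoid(z) = 1 / (1 + exp(-z))
exp(-(3.66)) = exp(-3.66) = 0.0257
1 + 0.0257 = 1.0257
1 / 1.0257 = 0.9749

0.9749


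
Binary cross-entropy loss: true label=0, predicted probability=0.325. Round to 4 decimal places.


For y=0: Loss = -log(1-p)
= -log(1 - 0.325)
= -log(0.675)
= -(-0.393)
= 0.3930

0.3930


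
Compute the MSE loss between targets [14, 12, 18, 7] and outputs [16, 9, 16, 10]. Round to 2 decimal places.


Differences: [-2, 3, 2, -3]
Squared errors: [4, 9, 4, 9]
Sum of squared errors = 26
MSE = 26 / 4 = 6.50

6.50


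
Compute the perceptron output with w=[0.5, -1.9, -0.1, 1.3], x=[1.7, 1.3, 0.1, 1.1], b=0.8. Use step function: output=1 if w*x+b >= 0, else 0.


z = w . x + b
= 0.5*1.7 + -1.9*1.3 + -0.1*0.1 + 1.3*1.1 + 0.8
= 0.85 + -2.47 + -0.01 + 1.43 + 0.8
= -0.2 + 0.8
= 0.6
Since z = 0.6 >= 0, output = 1

1


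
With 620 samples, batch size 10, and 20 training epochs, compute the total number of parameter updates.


Iterations per epoch = 620 / 10 = 62
Total updates = iterations_per_epoch * epochs
= 62 * 20
= 1240

1240


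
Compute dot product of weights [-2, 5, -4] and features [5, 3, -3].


Element-wise products:
-2 * 5 = -10
5 * 3 = 15
-4 * -3 = 12
Sum = -10 + 15 + 12
= 17

17


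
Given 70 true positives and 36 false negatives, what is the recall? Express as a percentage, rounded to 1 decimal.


Recall = TP / (TP + FN) * 100
= 70 / (70 + 36)
= 70 / 106
= 0.6604
= 66.0%

66.0


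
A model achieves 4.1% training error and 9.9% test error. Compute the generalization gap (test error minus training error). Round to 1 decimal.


Generalization gap = test_error - train_error
= 9.9 - 4.1
= 5.8%
A moderate gap.

5.8


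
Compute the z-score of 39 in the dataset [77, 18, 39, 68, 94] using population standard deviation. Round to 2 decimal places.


Mean = (77 + 18 + 39 + 68 + 94) / 5 = 59.2
Variance = sum((x_i - mean)^2) / n = 742.16
Std = sqrt(742.16) = 27.2426
Z = (x - mean) / std
= (39 - 59.2) / 27.2426
= -20.2 / 27.2426
= -0.74

-0.74


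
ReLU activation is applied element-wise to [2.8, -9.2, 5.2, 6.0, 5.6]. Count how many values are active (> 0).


ReLU(x) = max(0, x) for each element:
ReLU(2.8) = 2.8
ReLU(-9.2) = 0
ReLU(5.2) = 5.2
ReLU(6.0) = 6.0
ReLU(5.6) = 5.6
Active neurons (>0): 4

4


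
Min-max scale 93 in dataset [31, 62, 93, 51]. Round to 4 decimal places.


Min = 31, Max = 93
Range = 93 - 31 = 62
Scaled = (x - min) / (max - min)
= (93 - 31) / 62
= 62 / 62
= 1.0000

1.0000


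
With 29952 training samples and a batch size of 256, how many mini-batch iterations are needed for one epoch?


Iterations per epoch = dataset_size / batch_size
= 29952 / 256
= 117

117


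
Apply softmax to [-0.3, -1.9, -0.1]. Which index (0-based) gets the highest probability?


Softmax is a monotonic transformation, so it preserves the argmax.
We need to find the index of the maximum logit.
Index 0: -0.3
Index 1: -1.9
Index 2: -0.1
Maximum logit = -0.1 at index 2

2


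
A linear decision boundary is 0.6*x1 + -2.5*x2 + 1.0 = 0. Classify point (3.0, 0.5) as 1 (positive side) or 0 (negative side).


Compute 0.6 * 3.0 + -2.5 * 0.5 + 1.0
= 1.8 + -1.25 + 1.0
= 1.55
Since 1.55 >= 0, the point is on the positive side.

1


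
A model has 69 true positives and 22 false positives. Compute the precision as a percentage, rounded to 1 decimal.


Precision = TP / (TP + FP) * 100
= 69 / (69 + 22)
= 69 / 91
= 0.7582
= 75.8%

75.8


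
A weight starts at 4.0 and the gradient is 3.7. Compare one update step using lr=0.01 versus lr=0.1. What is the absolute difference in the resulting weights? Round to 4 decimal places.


With lr=0.01: w_new = 4.0 - 0.01 * 3.7 = 3.963
With lr=0.1: w_new = 4.0 - 0.1 * 3.7 = 3.63
Absolute difference = |3.963 - 3.63|
= 0.3330

0.3330


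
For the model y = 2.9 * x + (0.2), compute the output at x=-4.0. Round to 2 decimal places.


y = 2.9 * -4.0 + (0.2)
= -11.6 + (0.2)
= -11.40

-11.40


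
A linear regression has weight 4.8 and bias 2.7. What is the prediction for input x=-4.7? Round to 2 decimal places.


y = 4.8 * -4.7 + (2.7)
= -22.56 + (2.7)
= -19.86

-19.86


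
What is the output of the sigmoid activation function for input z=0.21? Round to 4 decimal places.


sigmoid(z) = 1 / (1 + exp(-z))
exp(-(0.21)) = exp(-0.21) = 0.8106
1 + 0.8106 = 1.8106
1 / 1.8106 = 0.5523

0.5523


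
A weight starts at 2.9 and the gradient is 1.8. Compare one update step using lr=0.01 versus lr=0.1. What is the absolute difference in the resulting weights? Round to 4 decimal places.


With lr=0.01: w_new = 2.9 - 0.01 * 1.8 = 2.882
With lr=0.1: w_new = 2.9 - 0.1 * 1.8 = 2.72
Absolute difference = |2.882 - 2.72|
= 0.1620

0.1620


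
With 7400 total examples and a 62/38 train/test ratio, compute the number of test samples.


Train samples = 7400 * 62% = 4588
Test samples = 7400 - 4588
= 2812

2812


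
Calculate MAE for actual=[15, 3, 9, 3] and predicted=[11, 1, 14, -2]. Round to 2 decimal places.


Absolute errors: [4, 2, 5, 5]
Sum of absolute errors = 16
MAE = 16 / 4 = 4.00

4.00


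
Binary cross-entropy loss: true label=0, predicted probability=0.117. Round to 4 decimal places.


For y=0: Loss = -log(1-p)
= -log(1 - 0.117)
= -log(0.883)
= -(-0.1244)
= 0.1244

0.1244


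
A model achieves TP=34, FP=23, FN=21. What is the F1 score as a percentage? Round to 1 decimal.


Precision = TP / (TP + FP) = 34 / 57 = 0.5965
Recall = TP / (TP + FN) = 34 / 55 = 0.6182
F1 = 2 * P * R / (P + R)
= 2 * 0.5965 * 0.6182 / (0.5965 + 0.6182)
= 0.7375 / 1.2147
= 0.6071
As percentage: 60.7%

60.7


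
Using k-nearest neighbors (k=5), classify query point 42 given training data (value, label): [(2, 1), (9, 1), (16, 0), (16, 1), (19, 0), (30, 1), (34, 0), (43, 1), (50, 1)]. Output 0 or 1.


Distances from query 42:
Point 43 (class 1): distance = 1
Point 34 (class 0): distance = 8
Point 50 (class 1): distance = 8
Point 30 (class 1): distance = 12
Point 19 (class 0): distance = 23
K=5 nearest neighbors: classes = [1, 0, 1, 1, 0]
Votes for class 1: 3 / 5
Majority vote => class 1

1


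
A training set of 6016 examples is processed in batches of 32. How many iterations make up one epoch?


Iterations per epoch = dataset_size / batch_size
= 6016 / 32
= 188

188


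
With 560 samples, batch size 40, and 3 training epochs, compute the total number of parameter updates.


Iterations per epoch = 560 / 40 = 14
Total updates = iterations_per_epoch * epochs
= 14 * 3
= 42

42


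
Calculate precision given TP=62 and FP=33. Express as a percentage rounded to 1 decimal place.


Precision = TP / (TP + FP) * 100
= 62 / (62 + 33)
= 62 / 95
= 0.6526
= 65.3%

65.3


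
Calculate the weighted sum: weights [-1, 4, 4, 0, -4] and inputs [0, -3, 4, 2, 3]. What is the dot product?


Element-wise products:
-1 * 0 = 0
4 * -3 = -12
4 * 4 = 16
0 * 2 = 0
-4 * 3 = -12
Sum = 0 + -12 + 16 + 0 + -12
= -8

-8


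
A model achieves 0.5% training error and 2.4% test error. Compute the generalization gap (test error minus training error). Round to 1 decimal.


Generalization gap = test_error - train_error
= 2.4 - 0.5
= 1.9%
A small gap suggests good generalization.

1.9


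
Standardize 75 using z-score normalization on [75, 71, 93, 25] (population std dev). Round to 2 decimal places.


Mean = (75 + 71 + 93 + 25) / 4 = 66.0
Variance = sum((x_i - mean)^2) / n = 629.0
Std = sqrt(629.0) = 25.0799
Z = (x - mean) / std
= (75 - 66.0) / 25.0799
= 9.0 / 25.0799
= 0.36

0.36


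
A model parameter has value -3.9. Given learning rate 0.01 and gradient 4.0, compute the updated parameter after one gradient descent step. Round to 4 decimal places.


w_new = w_old - lr * gradient
= -3.9 - 0.01 * 4.0
= -3.9 - (0.04)
= -3.9400

-3.9400


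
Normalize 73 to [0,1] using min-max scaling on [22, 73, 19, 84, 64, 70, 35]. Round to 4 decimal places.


Min = 19, Max = 84
Range = 84 - 19 = 65
Scaled = (x - min) / (max - min)
= (73 - 19) / 65
= 54 / 65
= 0.8308

0.8308


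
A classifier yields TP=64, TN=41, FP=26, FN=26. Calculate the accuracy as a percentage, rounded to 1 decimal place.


Accuracy = (TP + TN) / (TP + TN + FP + FN) * 100
= (64 + 41) / (64 + 41 + 26 + 26)
= 105 / 157
= 0.6688
= 66.9%

66.9


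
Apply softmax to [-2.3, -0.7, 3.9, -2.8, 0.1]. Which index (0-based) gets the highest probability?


Softmax is a monotonic transformation, so it preserves the argmax.
We need to find the index of the maximum logit.
Index 0: -2.3
Index 1: -0.7
Index 2: 3.9
Index 3: -2.8
Index 4: 0.1
Maximum logit = 3.9 at index 2

2


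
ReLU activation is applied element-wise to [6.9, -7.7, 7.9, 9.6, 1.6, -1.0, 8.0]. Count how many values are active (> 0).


ReLU(x) = max(0, x) for each element:
ReLU(6.9) = 6.9
ReLU(-7.7) = 0
ReLU(7.9) = 7.9
ReLU(9.6) = 9.6
ReLU(1.6) = 1.6
ReLU(-1.0) = 0
ReLU(8.0) = 8.0
Active neurons (>0): 5

5


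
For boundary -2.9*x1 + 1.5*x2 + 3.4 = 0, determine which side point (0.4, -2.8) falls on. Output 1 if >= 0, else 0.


Compute -2.9 * 0.4 + 1.5 * -2.8 + 3.4
= -1.16 + -4.2 + 3.4
= -1.96
Since -1.96 < 0, the point is on the negative side.

0


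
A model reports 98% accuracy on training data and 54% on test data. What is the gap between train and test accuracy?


Gap = train_accuracy - test_accuracy
= 98 - 54
= 44%
This large gap strongly indicates overfitting.

44


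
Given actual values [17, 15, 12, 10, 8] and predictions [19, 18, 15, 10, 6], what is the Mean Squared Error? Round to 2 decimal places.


Differences: [-2, -3, -3, 0, 2]
Squared errors: [4, 9, 9, 0, 4]
Sum of squared errors = 26
MSE = 26 / 5 = 5.20

5.20


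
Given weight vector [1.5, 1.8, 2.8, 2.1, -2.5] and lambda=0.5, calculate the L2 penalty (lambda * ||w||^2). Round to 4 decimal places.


Squaring each weight:
1.5^2 = 2.25
1.8^2 = 3.24
2.8^2 = 7.84
2.1^2 = 4.41
(-2.5)^2 = 6.25
Sum of squares = 23.99
Penalty = 0.5 * 23.99 = 11.9950

11.9950


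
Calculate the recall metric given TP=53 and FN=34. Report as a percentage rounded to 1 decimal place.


Recall = TP / (TP + FN) * 100
= 53 / (53 + 34)
= 53 / 87
= 0.6092
= 60.9%

60.9


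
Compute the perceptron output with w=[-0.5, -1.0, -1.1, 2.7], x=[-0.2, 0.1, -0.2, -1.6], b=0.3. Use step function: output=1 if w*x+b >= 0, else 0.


z = w . x + b
= -0.5*-0.2 + -1.0*0.1 + -1.1*-0.2 + 2.7*-1.6 + 0.3
= 0.1 + -0.1 + 0.22 + -4.32 + 0.3
= -4.1 + 0.3
= -3.8
Since z = -3.8 < 0, output = 0

0


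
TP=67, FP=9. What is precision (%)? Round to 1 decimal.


Precision = TP / (TP + FP) * 100
= 67 / (67 + 9)
= 67 / 76
= 0.8816
= 88.2%

88.2


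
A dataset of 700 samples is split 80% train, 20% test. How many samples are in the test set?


Train samples = 700 * 80% = 560
Test samples = 700 - 560
= 140

140


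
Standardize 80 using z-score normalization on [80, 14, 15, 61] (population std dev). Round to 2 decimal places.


Mean = (80 + 14 + 15 + 61) / 4 = 42.5
Variance = sum((x_i - mean)^2) / n = 829.25
Std = sqrt(829.25) = 28.7967
Z = (x - mean) / std
= (80 - 42.5) / 28.7967
= 37.5 / 28.7967
= 1.30

1.30


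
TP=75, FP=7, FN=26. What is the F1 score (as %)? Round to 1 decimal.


Precision = TP / (TP + FP) = 75 / 82 = 0.9146
Recall = TP / (TP + FN) = 75 / 101 = 0.7426
F1 = 2 * P * R / (P + R)
= 2 * 0.9146 * 0.7426 / (0.9146 + 0.7426)
= 1.3584 / 1.6572
= 0.8197
As percentage: 82.0%

82.0


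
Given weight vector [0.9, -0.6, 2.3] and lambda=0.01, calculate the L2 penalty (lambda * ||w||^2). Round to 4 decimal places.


Squaring each weight:
0.9^2 = 0.81
(-0.6)^2 = 0.36
2.3^2 = 5.29
Sum of squares = 6.46
Penalty = 0.01 * 6.46 = 0.0646

0.0646


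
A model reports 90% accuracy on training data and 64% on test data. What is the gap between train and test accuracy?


Gap = train_accuracy - test_accuracy
= 90 - 64
= 26%
This large gap strongly indicates overfitting.

26


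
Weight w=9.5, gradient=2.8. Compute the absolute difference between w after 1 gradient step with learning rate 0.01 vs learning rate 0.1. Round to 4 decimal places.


With lr=0.01: w_new = 9.5 - 0.01 * 2.8 = 9.472
With lr=0.1: w_new = 9.5 - 0.1 * 2.8 = 9.22
Absolute difference = |9.472 - 9.22|
= 0.2520

0.2520


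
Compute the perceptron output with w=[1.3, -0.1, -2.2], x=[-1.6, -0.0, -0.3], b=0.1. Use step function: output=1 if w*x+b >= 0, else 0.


z = w . x + b
= 1.3*-1.6 + -0.1*-0.0 + -2.2*-0.3 + 0.1
= -2.08 + 0.0 + 0.66 + 0.1
= -1.42 + 0.1
= -1.32
Since z = -1.32 < 0, output = 0

0


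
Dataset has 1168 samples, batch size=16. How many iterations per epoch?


Iterations per epoch = dataset_size / batch_size
= 1168 / 16
= 73

73


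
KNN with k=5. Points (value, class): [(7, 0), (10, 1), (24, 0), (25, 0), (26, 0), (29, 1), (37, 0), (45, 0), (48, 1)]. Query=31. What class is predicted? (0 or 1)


Distances from query 31:
Point 29 (class 1): distance = 2
Point 26 (class 0): distance = 5
Point 25 (class 0): distance = 6
Point 37 (class 0): distance = 6
Point 24 (class 0): distance = 7
K=5 nearest neighbors: classes = [1, 0, 0, 0, 0]
Votes for class 1: 1 / 5
Majority vote => class 0

0


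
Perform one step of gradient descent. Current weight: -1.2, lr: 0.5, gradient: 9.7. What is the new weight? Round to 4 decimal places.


w_new = w_old - lr * gradient
= -1.2 - 0.5 * 9.7
= -1.2 - (4.85)
= -6.0500

-6.0500


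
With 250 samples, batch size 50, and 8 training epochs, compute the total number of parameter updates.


Iterations per epoch = 250 / 50 = 5
Total updates = iterations_per_epoch * epochs
= 5 * 8
= 40

40


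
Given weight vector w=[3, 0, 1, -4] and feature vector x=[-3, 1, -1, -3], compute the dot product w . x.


Element-wise products:
3 * -3 = -9
0 * 1 = 0
1 * -1 = -1
-4 * -3 = 12
Sum = -9 + 0 + -1 + 12
= 2

2


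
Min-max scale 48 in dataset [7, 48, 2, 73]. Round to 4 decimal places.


Min = 2, Max = 73
Range = 73 - 2 = 71
Scaled = (x - min) / (max - min)
= (48 - 2) / 71
= 46 / 71
= 0.6479

0.6479


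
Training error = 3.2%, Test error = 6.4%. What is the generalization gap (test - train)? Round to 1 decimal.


Generalization gap = test_error - train_error
= 6.4 - 3.2
= 3.2%
A moderate gap.

3.2


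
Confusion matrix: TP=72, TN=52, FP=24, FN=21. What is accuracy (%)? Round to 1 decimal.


Accuracy = (TP + TN) / (TP + TN + FP + FN) * 100
= (72 + 52) / (72 + 52 + 24 + 21)
= 124 / 169
= 0.7337
= 73.4%

73.4


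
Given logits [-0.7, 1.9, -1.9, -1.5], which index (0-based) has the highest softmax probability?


Softmax is a monotonic transformation, so it preserves the argmax.
We need to find the index of the maximum logit.
Index 0: -0.7
Index 1: 1.9
Index 2: -1.9
Index 3: -1.5
Maximum logit = 1.9 at index 1

1


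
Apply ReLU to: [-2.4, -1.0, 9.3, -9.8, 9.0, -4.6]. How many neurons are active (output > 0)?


ReLU(x) = max(0, x) for each element:
ReLU(-2.4) = 0
ReLU(-1.0) = 0
ReLU(9.3) = 9.3
ReLU(-9.8) = 0
ReLU(9.0) = 9.0
ReLU(-4.6) = 0
Active neurons (>0): 2

2


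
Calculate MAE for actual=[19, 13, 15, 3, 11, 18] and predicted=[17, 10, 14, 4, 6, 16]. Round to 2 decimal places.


Absolute errors: [2, 3, 1, 1, 5, 2]
Sum of absolute errors = 14
MAE = 14 / 6 = 2.33

2.33


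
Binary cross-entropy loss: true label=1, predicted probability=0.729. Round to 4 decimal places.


For y=1: Loss = -log(p)
= -log(0.729)
= -(-0.3161)
= 0.3161

0.3161


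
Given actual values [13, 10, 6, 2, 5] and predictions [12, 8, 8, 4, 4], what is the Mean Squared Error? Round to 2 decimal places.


Differences: [1, 2, -2, -2, 1]
Squared errors: [1, 4, 4, 4, 1]
Sum of squared errors = 14
MSE = 14 / 5 = 2.80

2.80


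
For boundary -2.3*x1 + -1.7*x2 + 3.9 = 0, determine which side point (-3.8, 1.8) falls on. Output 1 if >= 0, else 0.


Compute -2.3 * -3.8 + -1.7 * 1.8 + 3.9
= 8.74 + -3.06 + 3.9
= 9.58
Since 9.58 >= 0, the point is on the positive side.

1


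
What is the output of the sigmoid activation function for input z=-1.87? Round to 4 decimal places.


sigmoid(z) = 1 / (1 + exp(-z))
exp(-(-1.87)) = exp(1.87) = 6.4883
1 + 6.4883 = 7.4883
1 / 7.4883 = 0.1335

0.1335


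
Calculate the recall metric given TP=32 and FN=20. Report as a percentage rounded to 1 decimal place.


Recall = TP / (TP + FN) * 100
= 32 / (32 + 20)
= 32 / 52
= 0.6154
= 61.5%

61.5


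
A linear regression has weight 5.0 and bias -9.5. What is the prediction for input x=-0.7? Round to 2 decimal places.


y = 5.0 * -0.7 + (-9.5)
= -3.5 + (-9.5)
= -13.00

-13.00


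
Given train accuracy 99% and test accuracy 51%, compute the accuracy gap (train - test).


Gap = train_accuracy - test_accuracy
= 99 - 51
= 48%
This large gap strongly indicates overfitting.

48


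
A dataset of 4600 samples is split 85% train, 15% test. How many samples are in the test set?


Train samples = 4600 * 85% = 3910
Test samples = 4600 - 3910
= 690

690


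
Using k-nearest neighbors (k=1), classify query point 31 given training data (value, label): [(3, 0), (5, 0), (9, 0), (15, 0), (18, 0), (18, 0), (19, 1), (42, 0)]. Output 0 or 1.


Distances from query 31:
Point 42 (class 0): distance = 11
K=1 nearest neighbors: classes = [0]
Votes for class 1: 0 / 1
Majority vote => class 0

0


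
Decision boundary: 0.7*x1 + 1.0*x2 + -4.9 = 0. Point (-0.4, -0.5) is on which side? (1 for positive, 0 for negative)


Compute 0.7 * -0.4 + 1.0 * -0.5 + -4.9
= -0.28 + -0.5 + -4.9
= -5.68
Since -5.68 < 0, the point is on the negative side.

0


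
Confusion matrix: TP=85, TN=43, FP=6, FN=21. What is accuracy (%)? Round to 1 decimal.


Accuracy = (TP + TN) / (TP + TN + FP + FN) * 100
= (85 + 43) / (85 + 43 + 6 + 21)
= 128 / 155
= 0.8258
= 82.6%

82.6


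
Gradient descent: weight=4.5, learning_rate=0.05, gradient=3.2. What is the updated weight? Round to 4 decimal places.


w_new = w_old - lr * gradient
= 4.5 - 0.05 * 3.2
= 4.5 - (0.16)
= 4.3400

4.3400


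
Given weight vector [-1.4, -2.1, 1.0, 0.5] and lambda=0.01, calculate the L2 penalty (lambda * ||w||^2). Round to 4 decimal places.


Squaring each weight:
(-1.4)^2 = 1.96
(-2.1)^2 = 4.41
1.0^2 = 1.0
0.5^2 = 0.25
Sum of squares = 7.62
Penalty = 0.01 * 7.62 = 0.0762

0.0762


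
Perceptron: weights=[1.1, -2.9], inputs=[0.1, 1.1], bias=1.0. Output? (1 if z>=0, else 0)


z = w . x + b
= 1.1*0.1 + -2.9*1.1 + 1.0
= 0.11 + -3.19 + 1.0
= -3.08 + 1.0
= -2.08
Since z = -2.08 < 0, output = 0

0


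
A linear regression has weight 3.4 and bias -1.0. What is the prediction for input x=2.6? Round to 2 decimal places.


y = 3.4 * 2.6 + (-1.0)
= 8.84 + (-1.0)
= 7.84

7.84


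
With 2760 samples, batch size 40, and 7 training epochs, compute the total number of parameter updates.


Iterations per epoch = 2760 / 40 = 69
Total updates = iterations_per_epoch * epochs
= 69 * 7
= 483

483


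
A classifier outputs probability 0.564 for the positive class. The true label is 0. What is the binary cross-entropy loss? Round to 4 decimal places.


For y=0: Loss = -log(1-p)
= -log(1 - 0.564)
= -log(0.436)
= -(-0.8301)
= 0.8301

0.8301


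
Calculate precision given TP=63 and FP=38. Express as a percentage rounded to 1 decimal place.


Precision = TP / (TP + FP) * 100
= 63 / (63 + 38)
= 63 / 101
= 0.6238
= 62.4%

62.4


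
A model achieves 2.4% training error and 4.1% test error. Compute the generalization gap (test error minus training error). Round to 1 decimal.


Generalization gap = test_error - train_error
= 4.1 - 2.4
= 1.7%
A small gap suggests good generalization.

1.7


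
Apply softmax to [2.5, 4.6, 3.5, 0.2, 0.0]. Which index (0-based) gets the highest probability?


Softmax is a monotonic transformation, so it preserves the argmax.
We need to find the index of the maximum logit.
Index 0: 2.5
Index 1: 4.6
Index 2: 3.5
Index 3: 0.2
Index 4: 0.0
Maximum logit = 4.6 at index 1

1


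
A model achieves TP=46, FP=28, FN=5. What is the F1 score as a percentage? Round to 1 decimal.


Precision = TP / (TP + FP) = 46 / 74 = 0.6216
Recall = TP / (TP + FN) = 46 / 51 = 0.902
F1 = 2 * P * R / (P + R)
= 2 * 0.6216 * 0.902 / (0.6216 + 0.902)
= 1.1214 / 1.5236
= 0.736
As percentage: 73.6%

73.6


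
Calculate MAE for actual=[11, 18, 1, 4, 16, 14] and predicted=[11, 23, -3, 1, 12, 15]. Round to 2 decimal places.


Absolute errors: [0, 5, 4, 3, 4, 1]
Sum of absolute errors = 17
MAE = 17 / 6 = 2.83

2.83


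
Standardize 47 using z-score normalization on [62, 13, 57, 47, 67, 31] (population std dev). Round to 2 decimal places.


Mean = (62 + 13 + 57 + 47 + 67 + 31) / 6 = 46.1667
Variance = sum((x_i - mean)^2) / n = 355.4722
Std = sqrt(355.4722) = 18.854
Z = (x - mean) / std
= (47 - 46.1667) / 18.854
= 0.8333 / 18.854
= 0.04

0.04


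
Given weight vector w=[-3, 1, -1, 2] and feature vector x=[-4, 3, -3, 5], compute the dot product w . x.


Element-wise products:
-3 * -4 = 12
1 * 3 = 3
-1 * -3 = 3
2 * 5 = 10
Sum = 12 + 3 + 3 + 10
= 28

28


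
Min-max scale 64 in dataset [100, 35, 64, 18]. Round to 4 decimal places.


Min = 18, Max = 100
Range = 100 - 18 = 82
Scaled = (x - min) / (max - min)
= (64 - 18) / 82
= 46 / 82
= 0.5610

0.5610


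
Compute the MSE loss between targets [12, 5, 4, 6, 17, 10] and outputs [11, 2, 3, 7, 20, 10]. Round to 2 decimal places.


Differences: [1, 3, 1, -1, -3, 0]
Squared errors: [1, 9, 1, 1, 9, 0]
Sum of squared errors = 21
MSE = 21 / 6 = 3.50

3.50


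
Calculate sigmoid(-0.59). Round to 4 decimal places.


sigmoid(z) = 1 / (1 + exp(-z))
exp(-(-0.59)) = exp(0.59) = 1.804
1 + 1.804 = 2.804
1 / 2.804 = 0.3566

0.3566
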